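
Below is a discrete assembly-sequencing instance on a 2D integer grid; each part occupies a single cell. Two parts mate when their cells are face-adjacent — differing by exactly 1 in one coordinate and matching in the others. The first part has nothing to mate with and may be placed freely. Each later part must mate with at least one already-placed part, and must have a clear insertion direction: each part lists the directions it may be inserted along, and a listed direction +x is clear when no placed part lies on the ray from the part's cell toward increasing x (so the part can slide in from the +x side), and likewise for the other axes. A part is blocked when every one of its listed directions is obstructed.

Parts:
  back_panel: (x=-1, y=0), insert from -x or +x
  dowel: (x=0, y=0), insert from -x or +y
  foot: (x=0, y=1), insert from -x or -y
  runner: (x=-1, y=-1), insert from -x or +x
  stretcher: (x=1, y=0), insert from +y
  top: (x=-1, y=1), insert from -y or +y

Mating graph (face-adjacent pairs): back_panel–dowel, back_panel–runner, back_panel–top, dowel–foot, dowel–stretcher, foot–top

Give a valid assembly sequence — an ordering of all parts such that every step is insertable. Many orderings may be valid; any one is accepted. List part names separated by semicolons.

back_panel; runner; dowel; foot; top; stretcher

1. back_panel@(-1, 0) [-x clear] — {back_panel}
2. runner@(-1, -1) [-x clear] — {back_panel, runner}
3. dowel@(0, 0) [+y clear] — {back_panel, dowel, runner}
4. foot@(0, 1) [-x clear] — {back_panel, dowel, foot, runner}
5. top@(-1, 1) [+y clear] — {back_panel, dowel, foot, runner, top}
6. stretcher@(1, 0) [+y clear] — {back_panel, dowel, foot, runner, stretcher, top}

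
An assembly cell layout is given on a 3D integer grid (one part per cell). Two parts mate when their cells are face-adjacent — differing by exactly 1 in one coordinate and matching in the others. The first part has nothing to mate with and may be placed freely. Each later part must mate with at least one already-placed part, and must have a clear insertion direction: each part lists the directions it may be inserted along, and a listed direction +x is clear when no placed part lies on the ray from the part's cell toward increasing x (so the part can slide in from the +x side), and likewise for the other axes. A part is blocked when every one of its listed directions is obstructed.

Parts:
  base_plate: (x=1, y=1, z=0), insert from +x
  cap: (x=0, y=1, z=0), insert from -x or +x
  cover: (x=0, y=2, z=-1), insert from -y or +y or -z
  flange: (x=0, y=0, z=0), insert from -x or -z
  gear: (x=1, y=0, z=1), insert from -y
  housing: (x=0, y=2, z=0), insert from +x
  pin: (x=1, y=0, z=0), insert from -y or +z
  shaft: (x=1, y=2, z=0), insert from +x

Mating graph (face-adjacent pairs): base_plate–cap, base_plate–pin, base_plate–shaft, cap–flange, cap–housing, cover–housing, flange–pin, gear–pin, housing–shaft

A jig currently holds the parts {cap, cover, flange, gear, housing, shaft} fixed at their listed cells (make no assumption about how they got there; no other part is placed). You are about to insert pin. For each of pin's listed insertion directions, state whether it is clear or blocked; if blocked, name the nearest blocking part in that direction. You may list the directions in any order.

+z: blocked by gear; -y: clear

-y: ray from pin(1, 0, 0) has no placed part ⇒ clear
+z: nearest on ray is gear@(1, 0, 1) ⇒ blocked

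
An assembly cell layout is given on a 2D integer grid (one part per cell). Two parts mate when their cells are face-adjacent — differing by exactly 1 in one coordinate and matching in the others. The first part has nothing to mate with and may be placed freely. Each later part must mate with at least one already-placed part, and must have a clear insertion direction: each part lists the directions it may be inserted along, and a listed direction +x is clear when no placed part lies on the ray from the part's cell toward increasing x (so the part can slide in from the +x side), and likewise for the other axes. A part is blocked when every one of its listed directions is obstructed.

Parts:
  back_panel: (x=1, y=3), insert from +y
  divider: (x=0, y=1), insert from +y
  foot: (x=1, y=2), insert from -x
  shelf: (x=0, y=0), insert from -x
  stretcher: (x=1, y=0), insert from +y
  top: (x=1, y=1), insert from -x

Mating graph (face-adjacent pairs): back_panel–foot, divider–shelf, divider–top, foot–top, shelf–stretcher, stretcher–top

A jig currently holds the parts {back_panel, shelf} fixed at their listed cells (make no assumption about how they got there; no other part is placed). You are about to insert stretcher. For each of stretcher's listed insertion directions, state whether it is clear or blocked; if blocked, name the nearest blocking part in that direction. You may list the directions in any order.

+y: blocked by back_panel

+y: nearest on ray is back_panel@(1, 3) ⇒ blocked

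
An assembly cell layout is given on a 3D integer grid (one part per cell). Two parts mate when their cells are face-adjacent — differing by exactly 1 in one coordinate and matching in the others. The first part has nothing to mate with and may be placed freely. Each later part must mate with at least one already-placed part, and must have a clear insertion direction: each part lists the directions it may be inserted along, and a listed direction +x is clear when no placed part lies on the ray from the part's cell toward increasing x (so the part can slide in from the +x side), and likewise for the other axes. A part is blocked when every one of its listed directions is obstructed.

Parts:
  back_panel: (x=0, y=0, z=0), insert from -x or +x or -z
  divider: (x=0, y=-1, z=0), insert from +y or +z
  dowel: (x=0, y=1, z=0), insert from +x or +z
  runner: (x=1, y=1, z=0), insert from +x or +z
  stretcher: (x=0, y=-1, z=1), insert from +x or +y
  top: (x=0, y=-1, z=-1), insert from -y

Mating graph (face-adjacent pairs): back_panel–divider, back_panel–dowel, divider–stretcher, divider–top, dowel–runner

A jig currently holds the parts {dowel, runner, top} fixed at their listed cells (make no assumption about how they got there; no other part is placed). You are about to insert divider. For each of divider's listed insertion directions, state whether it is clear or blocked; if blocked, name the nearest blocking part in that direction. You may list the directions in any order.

+y: blocked by dowel; +z: clear

+y: nearest on ray is dowel@(0, 1, 0) ⇒ blocked
+z: ray from divider(0, -1, 0) has no placed part ⇒ clear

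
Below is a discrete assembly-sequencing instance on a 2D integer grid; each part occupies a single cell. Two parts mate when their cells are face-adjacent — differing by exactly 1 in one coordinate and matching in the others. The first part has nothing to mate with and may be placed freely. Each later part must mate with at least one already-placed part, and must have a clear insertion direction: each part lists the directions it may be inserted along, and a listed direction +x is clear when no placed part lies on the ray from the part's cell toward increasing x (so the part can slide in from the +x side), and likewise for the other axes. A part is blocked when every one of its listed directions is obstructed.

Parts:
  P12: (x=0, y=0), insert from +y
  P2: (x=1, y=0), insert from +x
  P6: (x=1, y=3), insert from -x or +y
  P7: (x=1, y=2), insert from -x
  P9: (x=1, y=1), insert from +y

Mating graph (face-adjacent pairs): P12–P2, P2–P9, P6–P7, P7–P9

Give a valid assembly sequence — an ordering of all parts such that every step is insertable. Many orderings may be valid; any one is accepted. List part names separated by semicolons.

P12; P2; P9; P7; P6

1. P12@(0, 0) [+y clear] — {P12}
2. P2@(1, 0) [+x clear] — {P12, P2}
3. P9@(1, 1) [+y clear] — {P12, P2, P9}
4. P7@(1, 2) [-x clear] — {P12, P2, P7, P9}
5. P6@(1, 3) [-x clear] — {P12, P2, P6, P7, P9}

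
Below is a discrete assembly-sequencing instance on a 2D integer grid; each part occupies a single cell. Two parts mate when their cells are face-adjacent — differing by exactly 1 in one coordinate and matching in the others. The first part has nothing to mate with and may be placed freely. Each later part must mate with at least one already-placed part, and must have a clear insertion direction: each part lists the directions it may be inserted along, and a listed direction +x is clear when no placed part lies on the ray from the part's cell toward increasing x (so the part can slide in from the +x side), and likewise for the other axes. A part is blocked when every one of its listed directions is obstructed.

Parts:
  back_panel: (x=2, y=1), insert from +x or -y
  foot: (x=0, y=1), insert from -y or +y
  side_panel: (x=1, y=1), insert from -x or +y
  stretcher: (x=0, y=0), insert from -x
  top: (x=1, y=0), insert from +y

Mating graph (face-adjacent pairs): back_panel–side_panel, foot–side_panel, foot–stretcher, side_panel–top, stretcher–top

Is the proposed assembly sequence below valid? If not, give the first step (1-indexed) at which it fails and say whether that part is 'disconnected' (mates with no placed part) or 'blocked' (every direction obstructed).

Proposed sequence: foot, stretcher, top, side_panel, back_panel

Valid

1. foot@(0, 1) [-y clear] — {foot}
2. stretcher@(0, 0) [-x clear] — {foot, stretcher}
3. top@(1, 0) [+y clear] — {foot, stretcher, top}
4. side_panel@(1, 1) [+y clear] — {foot, side_panel, stretcher, top}
5. back_panel@(2, 1) [+x clear] — {back_panel, foot, side_panel, stretcher, top}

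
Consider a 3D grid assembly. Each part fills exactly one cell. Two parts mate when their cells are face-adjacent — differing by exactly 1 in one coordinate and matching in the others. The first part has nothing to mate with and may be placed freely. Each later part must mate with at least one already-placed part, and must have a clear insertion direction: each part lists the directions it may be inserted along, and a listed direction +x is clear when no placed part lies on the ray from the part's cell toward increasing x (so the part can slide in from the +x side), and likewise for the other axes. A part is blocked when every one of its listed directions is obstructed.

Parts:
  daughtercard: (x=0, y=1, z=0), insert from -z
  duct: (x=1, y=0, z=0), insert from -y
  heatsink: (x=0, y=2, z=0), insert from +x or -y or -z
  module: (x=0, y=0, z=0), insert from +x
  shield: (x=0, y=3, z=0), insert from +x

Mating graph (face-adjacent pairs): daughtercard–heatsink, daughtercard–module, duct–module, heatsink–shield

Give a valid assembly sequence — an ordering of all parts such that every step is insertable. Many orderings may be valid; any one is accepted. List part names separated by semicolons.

module; duct; daughtercard; heatsink; shield

1. module@(0, 0, 0) [+x clear] — {module}
2. duct@(1, 0, 0) [-y clear] — {duct, module}
3. daughtercard@(0, 1, 0) [-z clear] — {daughtercard, duct, module}
4. heatsink@(0, 2, 0) [+x clear] — {daughtercard, duct, heatsink, module}
5. shield@(0, 3, 0) [+x clear] — {daughtercard, duct, heatsink, module, shield}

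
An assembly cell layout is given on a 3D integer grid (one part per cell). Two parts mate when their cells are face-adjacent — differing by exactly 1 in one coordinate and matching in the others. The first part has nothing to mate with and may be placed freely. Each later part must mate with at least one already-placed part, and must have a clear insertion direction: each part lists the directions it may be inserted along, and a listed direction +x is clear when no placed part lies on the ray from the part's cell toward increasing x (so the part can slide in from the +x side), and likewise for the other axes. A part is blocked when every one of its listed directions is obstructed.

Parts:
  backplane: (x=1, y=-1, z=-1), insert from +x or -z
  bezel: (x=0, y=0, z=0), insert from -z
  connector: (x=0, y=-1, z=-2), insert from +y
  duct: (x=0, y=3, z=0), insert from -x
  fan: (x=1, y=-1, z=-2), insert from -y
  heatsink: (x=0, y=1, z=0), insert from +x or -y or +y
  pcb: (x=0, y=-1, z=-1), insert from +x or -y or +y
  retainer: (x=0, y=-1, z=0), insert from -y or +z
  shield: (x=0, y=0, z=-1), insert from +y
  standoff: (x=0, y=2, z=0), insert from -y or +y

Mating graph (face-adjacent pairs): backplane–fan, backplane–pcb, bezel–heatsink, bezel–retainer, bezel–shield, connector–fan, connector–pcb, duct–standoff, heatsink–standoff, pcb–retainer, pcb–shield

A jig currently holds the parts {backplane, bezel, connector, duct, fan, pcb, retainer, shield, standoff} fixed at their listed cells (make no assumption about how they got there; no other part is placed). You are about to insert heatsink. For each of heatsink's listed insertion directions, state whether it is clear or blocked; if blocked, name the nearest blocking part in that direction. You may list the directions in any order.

+x: ray from heatsink(0, 1, 0) has no placed part ⇒ clear
-y: nearest on ray is bezel@(0, 0, 0) ⇒ blocked
+y: nearest on ray is standoff@(0, 2, 0) ⇒ blocked

+x: clear; +y: blocked by standoff; -y: blocked by bezel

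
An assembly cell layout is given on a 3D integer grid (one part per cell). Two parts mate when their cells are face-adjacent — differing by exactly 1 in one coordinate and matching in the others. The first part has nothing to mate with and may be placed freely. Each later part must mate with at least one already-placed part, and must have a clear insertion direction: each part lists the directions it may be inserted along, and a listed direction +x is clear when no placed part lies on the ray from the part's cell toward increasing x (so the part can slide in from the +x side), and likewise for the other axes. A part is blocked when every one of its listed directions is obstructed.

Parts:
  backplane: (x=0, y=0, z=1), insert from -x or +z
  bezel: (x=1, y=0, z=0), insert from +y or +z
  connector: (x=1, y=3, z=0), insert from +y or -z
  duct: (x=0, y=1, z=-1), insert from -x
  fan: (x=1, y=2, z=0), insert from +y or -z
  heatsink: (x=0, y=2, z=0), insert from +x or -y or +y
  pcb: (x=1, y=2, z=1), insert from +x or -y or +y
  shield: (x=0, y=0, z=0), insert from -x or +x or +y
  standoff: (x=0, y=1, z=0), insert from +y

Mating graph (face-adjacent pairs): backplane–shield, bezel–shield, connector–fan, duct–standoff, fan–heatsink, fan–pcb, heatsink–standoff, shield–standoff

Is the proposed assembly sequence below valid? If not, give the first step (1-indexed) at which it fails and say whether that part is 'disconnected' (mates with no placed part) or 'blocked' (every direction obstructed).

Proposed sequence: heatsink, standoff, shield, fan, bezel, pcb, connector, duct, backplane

Invalid at step 2 (blocked)

1. heatsink@(0, 2, 0) [+x clear] — {heatsink}
2. standoff@(0, 1, 0) — +y all obstructed ⇒ blocked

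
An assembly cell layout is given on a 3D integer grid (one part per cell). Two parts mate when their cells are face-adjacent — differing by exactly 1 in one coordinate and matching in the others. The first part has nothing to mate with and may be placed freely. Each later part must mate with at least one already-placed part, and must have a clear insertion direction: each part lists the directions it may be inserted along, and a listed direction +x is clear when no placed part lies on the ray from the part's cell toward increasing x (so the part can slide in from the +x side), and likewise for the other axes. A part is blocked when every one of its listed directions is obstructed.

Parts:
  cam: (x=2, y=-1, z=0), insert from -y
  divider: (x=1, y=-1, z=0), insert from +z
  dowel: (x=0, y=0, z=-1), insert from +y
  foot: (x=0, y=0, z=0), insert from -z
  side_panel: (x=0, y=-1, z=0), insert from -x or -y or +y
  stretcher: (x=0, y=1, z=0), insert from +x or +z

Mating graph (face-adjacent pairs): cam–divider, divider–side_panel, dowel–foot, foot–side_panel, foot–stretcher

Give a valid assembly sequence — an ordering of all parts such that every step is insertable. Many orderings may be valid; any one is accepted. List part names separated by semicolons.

1. foot@(0, 0, 0) [-z clear] — {foot}
2. side_panel@(0, -1, 0) [-x clear] — {foot, side_panel}
3. divider@(1, -1, 0) [+z clear] — {divider, foot, side_panel}
4. dowel@(0, 0, -1) [+y clear] — {divider, dowel, foot, side_panel}
5. stretcher@(0, 1, 0) [+x clear] — {divider, dowel, foot, side_panel, stretcher}
6. cam@(2, -1, 0) [-y clear] — {cam, divider, dowel, foot, side_panel, stretcher}

foot; side_panel; divider; dowel; stretcher; cam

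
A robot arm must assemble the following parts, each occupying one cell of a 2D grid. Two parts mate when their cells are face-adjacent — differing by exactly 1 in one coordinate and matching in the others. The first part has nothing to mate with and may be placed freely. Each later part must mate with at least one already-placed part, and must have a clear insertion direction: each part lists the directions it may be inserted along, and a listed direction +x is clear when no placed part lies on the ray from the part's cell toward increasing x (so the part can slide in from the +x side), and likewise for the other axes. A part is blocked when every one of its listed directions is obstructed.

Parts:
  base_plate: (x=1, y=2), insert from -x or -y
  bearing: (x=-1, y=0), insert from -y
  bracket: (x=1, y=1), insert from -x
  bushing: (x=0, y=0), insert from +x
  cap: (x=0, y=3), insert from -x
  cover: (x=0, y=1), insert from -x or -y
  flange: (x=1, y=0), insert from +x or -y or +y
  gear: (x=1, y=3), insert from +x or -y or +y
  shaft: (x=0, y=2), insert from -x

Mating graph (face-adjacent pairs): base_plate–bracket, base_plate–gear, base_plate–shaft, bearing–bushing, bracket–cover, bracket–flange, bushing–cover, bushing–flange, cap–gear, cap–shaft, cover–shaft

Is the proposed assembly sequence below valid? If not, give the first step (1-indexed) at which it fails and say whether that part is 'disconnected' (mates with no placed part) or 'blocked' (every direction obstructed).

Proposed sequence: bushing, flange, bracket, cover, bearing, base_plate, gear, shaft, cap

1. bushing@(0, 0) [+x clear] — {bushing}
2. flange@(1, 0) [+x clear] — {bushing, flange}
3. bracket@(1, 1) [-x clear] — {bracket, bushing, flange}
4. cover@(0, 1) [-x clear] — {bracket, bushing, cover, flange}
5. bearing@(-1, 0) [-y clear] — {bearing, bracket, bushing, cover, flange}
6. base_plate@(1, 2) [-x clear] — {base_plate, bearing, bracket, bushing, cover, flange}
7. gear@(1, 3) [+x clear] — {base_plate, bearing, bracket, bushing, cover, flange, gear}
8. shaft@(0, 2) [-x clear] — {base_plate, bearing, bracket, bushing, cover, flange, gear, shaft}
9. cap@(0, 3) [-x clear] — {base_plate, bearing, bracket, bushing, cap, cover, flange, gear, shaft}

Valid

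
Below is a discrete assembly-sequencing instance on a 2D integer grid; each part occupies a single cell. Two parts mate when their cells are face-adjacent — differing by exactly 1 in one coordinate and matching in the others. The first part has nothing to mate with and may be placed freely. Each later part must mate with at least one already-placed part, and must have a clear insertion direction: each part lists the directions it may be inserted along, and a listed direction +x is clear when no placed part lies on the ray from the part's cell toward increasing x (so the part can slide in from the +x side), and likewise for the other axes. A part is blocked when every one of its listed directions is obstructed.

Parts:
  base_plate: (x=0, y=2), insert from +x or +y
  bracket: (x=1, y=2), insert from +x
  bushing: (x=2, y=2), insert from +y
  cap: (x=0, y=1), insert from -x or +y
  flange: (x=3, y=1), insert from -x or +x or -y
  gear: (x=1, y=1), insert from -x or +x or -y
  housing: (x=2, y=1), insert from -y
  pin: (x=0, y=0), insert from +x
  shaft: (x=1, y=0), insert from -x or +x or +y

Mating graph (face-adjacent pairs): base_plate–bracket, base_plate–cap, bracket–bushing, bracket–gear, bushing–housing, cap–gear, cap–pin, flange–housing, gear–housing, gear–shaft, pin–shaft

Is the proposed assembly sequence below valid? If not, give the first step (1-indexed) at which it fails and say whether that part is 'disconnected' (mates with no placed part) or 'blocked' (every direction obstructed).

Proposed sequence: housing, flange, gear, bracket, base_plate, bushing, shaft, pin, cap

1. housing@(2, 1) [-y clear] — {housing}
2. flange@(3, 1) [+x clear] — {flange, housing}
3. gear@(1, 1) [-x clear] — {flange, gear, housing}
4. bracket@(1, 2) [+x clear] — {bracket, flange, gear, housing}
5. base_plate@(0, 2) [+y clear] — {base_plate, bracket, flange, gear, housing}
6. bushing@(2, 2) [+y clear] — {base_plate, bracket, bushing, flange, gear, housing}
7. shaft@(1, 0) [-x clear] — {base_plate, bracket, bushing, flange, gear, housing, shaft}
8. pin@(0, 0) — +x all obstructed ⇒ blocked

Invalid at step 8 (blocked)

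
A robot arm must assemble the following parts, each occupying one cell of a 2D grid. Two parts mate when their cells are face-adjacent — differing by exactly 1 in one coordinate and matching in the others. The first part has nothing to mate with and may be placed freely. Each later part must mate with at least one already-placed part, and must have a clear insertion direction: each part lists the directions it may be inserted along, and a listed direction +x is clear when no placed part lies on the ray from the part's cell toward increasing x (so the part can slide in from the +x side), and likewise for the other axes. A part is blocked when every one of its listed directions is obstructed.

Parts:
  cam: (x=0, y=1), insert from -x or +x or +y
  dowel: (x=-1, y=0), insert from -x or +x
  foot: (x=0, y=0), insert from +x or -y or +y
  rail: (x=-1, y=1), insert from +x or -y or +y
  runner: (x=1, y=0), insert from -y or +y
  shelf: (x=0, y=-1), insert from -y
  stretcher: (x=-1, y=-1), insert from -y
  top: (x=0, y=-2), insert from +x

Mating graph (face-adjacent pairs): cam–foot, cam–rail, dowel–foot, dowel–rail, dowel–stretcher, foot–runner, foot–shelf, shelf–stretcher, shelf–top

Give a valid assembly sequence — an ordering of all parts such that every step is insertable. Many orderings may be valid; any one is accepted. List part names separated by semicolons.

cam; foot; dowel; rail; runner; shelf; top; stretcher

1. cam@(0, 1) [-x clear] — {cam}
2. foot@(0, 0) [+x clear] — {cam, foot}
3. dowel@(-1, 0) [-x clear] — {cam, dowel, foot}
4. rail@(-1, 1) [+y clear] — {cam, dowel, foot, rail}
5. runner@(1, 0) [-y clear] — {cam, dowel, foot, rail, runner}
6. shelf@(0, -1) [-y clear] — {cam, dowel, foot, rail, runner, shelf}
7. top@(0, -2) [+x clear] — {cam, dowel, foot, rail, runner, shelf, top}
8. stretcher@(-1, -1) [-y clear] — {cam, dowel, foot, rail, runner, shelf, stretcher, top}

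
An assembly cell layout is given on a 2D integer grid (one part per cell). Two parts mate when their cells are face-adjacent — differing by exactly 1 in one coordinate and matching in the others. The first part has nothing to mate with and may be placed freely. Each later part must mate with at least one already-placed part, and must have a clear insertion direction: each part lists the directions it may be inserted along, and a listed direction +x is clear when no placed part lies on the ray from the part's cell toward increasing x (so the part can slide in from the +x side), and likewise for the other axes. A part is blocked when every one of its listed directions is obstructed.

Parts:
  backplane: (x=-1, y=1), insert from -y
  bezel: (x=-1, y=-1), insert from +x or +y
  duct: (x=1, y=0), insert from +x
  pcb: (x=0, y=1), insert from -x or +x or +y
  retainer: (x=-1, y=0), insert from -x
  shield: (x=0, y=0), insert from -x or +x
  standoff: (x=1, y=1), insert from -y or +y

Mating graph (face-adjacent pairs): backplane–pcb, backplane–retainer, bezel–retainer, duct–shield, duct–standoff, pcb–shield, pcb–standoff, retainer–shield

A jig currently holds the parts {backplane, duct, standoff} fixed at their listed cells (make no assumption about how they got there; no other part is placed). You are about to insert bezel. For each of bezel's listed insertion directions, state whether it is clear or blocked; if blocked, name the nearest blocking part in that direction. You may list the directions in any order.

+x: clear; +y: blocked by backplane

+x: ray from bezel(-1, -1) has no placed part ⇒ clear
+y: nearest on ray is backplane@(-1, 1) ⇒ blocked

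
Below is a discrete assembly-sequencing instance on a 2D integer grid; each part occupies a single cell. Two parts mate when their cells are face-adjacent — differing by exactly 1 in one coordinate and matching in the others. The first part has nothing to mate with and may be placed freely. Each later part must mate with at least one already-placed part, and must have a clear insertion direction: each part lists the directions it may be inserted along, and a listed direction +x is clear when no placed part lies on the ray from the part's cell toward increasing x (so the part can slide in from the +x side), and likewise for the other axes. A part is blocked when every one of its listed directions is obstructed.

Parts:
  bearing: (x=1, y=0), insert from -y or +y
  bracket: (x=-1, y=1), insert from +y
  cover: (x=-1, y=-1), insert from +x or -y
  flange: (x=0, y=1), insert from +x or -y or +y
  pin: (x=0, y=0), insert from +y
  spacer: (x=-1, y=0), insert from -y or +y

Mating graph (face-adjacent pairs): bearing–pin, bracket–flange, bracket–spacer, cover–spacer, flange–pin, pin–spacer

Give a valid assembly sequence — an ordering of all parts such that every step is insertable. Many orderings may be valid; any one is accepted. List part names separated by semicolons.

pin; flange; bracket; spacer; cover; bearing

1. pin@(0, 0) [+y clear] — {pin}
2. flange@(0, 1) [+x clear] — {flange, pin}
3. bracket@(-1, 1) [+y clear] — {bracket, flange, pin}
4. spacer@(-1, 0) [-y clear] — {bracket, flange, pin, spacer}
5. cover@(-1, -1) [+x clear] — {bracket, cover, flange, pin, spacer}
6. bearing@(1, 0) [-y clear] — {bearing, bracket, cover, flange, pin, spacer}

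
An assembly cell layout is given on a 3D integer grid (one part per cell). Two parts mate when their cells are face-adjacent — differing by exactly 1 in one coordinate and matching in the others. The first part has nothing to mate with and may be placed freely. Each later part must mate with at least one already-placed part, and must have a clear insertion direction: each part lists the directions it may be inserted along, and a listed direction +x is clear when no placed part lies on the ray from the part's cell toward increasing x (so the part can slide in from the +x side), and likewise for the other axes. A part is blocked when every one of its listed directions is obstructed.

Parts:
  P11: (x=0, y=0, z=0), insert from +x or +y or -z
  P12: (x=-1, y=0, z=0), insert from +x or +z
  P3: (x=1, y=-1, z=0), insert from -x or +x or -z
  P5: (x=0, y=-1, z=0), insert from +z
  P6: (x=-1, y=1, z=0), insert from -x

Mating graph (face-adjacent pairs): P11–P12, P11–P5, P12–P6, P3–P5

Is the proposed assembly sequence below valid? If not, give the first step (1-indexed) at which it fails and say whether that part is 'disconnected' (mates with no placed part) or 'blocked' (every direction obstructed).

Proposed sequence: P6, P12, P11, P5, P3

Valid

1. P6@(-1, 1, 0) [-x clear] — {P6}
2. P12@(-1, 0, 0) [+x clear] — {P12, P6}
3. P11@(0, 0, 0) [+x clear] — {P11, P12, P6}
4. P5@(0, -1, 0) [+z clear] — {P11, P12, P5, P6}
5. P3@(1, -1, 0) [+x clear] — {P11, P12, P3, P5, P6}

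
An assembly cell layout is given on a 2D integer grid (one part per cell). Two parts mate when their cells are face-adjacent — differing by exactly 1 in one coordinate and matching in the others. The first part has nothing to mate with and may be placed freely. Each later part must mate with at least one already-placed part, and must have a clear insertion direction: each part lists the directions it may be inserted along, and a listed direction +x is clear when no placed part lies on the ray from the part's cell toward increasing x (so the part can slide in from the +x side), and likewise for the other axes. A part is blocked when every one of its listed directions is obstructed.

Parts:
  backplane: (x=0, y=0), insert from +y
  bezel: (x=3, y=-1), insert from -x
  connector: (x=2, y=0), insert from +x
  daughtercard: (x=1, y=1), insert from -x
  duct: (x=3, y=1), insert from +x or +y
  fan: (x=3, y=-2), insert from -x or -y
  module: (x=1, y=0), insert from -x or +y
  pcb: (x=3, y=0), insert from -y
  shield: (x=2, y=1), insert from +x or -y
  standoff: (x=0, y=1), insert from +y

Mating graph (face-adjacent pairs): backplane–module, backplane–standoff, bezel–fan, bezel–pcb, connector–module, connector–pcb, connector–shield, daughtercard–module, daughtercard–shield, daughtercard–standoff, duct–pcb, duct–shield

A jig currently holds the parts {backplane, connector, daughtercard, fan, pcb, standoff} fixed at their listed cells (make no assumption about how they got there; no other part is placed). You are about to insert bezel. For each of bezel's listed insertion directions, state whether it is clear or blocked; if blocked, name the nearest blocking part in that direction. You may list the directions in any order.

-x: clear

-x: ray from bezel(3, -1) has no placed part ⇒ clear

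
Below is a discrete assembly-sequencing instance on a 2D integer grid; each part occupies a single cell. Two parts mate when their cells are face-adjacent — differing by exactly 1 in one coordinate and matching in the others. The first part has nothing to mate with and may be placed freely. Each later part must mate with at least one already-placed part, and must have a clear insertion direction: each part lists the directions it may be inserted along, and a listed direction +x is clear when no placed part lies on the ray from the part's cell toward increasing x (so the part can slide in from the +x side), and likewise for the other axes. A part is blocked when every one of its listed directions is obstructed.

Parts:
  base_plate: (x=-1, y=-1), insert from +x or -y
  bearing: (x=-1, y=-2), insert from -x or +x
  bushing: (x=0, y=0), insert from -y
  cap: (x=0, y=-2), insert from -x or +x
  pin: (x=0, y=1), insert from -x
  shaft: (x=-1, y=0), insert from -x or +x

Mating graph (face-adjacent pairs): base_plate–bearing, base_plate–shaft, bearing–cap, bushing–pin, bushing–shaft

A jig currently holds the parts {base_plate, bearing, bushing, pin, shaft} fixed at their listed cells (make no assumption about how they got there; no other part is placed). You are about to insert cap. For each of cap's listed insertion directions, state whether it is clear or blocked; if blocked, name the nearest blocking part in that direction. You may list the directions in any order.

+x: clear; -x: blocked by bearing

-x: nearest on ray is bearing@(-1, -2) ⇒ blocked
+x: ray from cap(0, -2) has no placed part ⇒ clear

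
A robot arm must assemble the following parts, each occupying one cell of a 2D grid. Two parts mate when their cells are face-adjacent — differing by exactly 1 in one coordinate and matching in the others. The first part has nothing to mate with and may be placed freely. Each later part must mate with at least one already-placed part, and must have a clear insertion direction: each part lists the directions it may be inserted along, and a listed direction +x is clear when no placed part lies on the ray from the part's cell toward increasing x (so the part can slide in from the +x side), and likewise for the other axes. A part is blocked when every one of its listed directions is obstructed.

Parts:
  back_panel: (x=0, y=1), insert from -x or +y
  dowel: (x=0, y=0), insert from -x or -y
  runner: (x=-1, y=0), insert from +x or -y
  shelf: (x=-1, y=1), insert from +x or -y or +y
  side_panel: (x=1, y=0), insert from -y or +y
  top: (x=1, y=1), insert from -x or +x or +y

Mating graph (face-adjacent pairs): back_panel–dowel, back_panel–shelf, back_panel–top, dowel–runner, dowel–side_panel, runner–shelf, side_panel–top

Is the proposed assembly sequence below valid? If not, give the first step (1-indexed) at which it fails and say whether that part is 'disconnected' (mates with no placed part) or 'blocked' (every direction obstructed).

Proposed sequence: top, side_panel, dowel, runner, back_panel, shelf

Valid

1. top@(1, 1) [-x clear] — {top}
2. side_panel@(1, 0) [-y clear] — {side_panel, top}
3. dowel@(0, 0) [-x clear] — {dowel, side_panel, top}
4. runner@(-1, 0) [-y clear] — {dowel, runner, side_panel, top}
5. back_panel@(0, 1) [-x clear] — {back_panel, dowel, runner, side_panel, top}
6. shelf@(-1, 1) [+y clear] — {back_panel, dowel, runner, shelf, side_panel, top}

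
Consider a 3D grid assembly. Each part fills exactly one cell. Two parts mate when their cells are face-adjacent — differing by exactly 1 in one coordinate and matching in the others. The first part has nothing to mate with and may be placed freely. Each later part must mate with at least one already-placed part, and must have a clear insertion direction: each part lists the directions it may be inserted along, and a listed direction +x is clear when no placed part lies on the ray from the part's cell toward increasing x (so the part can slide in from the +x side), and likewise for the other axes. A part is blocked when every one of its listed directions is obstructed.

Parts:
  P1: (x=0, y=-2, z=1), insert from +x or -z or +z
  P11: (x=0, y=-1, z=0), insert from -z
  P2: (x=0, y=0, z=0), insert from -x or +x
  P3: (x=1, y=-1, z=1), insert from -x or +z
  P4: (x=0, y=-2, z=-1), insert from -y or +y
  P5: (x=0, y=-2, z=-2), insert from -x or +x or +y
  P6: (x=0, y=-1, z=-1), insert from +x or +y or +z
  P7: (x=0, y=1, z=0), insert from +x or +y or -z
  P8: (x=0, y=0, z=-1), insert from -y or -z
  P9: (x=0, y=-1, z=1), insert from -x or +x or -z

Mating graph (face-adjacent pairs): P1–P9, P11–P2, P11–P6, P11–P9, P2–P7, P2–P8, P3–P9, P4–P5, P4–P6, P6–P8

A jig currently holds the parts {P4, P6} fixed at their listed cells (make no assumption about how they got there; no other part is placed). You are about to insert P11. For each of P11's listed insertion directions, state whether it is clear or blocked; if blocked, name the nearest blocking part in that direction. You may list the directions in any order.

-z: nearest on ray is P6@(0, -1, -1) ⇒ blocked

-z: blocked by P6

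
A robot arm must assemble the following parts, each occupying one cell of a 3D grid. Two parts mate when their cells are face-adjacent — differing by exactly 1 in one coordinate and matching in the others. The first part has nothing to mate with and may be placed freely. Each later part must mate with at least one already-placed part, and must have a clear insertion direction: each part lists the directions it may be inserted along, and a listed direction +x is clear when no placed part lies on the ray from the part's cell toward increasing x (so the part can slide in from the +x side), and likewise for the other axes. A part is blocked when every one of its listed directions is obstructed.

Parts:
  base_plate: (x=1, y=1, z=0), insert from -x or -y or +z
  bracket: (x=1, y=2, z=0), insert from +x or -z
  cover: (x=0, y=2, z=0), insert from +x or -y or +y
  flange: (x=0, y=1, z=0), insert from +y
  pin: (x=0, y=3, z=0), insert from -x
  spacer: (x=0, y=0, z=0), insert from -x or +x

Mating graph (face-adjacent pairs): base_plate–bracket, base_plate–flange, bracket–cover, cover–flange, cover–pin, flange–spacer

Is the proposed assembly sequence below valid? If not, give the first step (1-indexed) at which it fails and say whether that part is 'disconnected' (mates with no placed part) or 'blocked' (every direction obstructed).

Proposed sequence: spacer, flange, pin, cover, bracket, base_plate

Invalid at step 3 (disconnected)

1. spacer@(0, 0, 0) [-x clear] — {spacer}
2. flange@(0, 1, 0) [+y clear] — {flange, spacer}
3. pin@(0, 3, 0) — no placed neighbour ⇒ disconnected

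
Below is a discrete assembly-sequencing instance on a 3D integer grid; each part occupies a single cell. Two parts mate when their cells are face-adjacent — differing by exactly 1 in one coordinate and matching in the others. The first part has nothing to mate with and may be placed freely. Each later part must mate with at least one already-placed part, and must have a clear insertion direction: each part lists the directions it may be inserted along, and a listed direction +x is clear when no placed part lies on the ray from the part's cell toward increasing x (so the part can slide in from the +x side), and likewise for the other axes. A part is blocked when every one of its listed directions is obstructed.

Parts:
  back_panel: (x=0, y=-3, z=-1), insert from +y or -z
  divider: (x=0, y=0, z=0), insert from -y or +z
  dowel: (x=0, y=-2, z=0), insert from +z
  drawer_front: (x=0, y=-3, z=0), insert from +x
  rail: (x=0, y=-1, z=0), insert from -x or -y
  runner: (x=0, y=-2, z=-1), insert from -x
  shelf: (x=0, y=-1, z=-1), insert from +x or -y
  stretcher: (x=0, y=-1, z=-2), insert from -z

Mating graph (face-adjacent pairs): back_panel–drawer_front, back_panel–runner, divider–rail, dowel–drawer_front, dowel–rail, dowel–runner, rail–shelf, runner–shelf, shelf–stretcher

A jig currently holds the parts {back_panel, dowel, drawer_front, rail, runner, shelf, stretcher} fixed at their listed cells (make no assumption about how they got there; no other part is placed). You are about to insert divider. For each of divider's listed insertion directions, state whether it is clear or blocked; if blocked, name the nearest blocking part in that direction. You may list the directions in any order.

+z: clear; -y: blocked by rail

-y: nearest on ray is rail@(0, -1, 0) ⇒ blocked
+z: ray from divider(0, 0, 0) has no placed part ⇒ clear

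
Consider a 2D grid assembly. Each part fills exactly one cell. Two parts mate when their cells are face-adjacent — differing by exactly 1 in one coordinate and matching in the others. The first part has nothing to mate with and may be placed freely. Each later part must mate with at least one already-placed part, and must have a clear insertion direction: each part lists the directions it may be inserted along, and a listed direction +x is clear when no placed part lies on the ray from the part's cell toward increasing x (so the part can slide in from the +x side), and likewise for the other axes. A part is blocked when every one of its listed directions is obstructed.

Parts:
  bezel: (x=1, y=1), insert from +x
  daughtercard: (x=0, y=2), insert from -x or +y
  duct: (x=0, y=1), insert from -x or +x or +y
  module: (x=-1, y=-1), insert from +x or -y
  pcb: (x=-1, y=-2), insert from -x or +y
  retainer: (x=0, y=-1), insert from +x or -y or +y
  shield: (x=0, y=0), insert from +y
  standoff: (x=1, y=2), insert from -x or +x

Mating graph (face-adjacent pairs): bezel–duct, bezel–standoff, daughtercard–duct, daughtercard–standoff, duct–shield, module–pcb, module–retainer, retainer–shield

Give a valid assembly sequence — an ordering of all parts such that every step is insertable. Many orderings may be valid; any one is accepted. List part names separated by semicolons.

module; pcb; retainer; shield; duct; daughtercard; standoff; bezel

1. module@(-1, -1) [+x clear] — {module}
2. pcb@(-1, -2) [-x clear] — {module, pcb}
3. retainer@(0, -1) [+x clear] — {module, pcb, retainer}
4. shield@(0, 0) [+y clear] — {module, pcb, retainer, shield}
5. duct@(0, 1) [-x clear] — {duct, module, pcb, retainer, shield}
6. daughtercard@(0, 2) [-x clear] — {daughtercard, duct, module, pcb, retainer, shield}
7. standoff@(1, 2) [+x clear] — {daughtercard, duct, module, pcb, retainer, shield, standoff}
8. bezel@(1, 1) [+x clear] — {bezel, daughtercard, duct, module, pcb, retainer, shield, standoff}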